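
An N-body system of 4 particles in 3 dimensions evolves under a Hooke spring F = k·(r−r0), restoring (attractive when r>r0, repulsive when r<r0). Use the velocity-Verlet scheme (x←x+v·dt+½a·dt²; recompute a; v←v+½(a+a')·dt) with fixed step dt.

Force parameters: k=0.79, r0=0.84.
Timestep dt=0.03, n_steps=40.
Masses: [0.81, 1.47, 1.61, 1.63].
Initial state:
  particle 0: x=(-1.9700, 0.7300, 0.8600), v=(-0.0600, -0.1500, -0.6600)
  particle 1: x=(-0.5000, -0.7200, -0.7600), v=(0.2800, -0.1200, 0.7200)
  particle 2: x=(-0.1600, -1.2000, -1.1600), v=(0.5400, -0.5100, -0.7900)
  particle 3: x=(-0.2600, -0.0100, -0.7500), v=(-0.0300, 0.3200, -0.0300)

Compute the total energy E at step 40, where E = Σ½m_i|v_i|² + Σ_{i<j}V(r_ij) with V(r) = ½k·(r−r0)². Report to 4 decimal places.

6.4902

step 0: x0=(-1.9700, 0.7300, 0.8600) x1=(-0.5000, -0.7200, -0.7600) x2=(-0.1600, -1.2000, -1.1600) x3=(-0.2600, -0.0100, -0.7500)
step 1: x0=(-1.9703, 0.7242, 0.8386) x1=(-0.4919, -0.7234, -0.7381) x2=(-0.1441, -1.2149, -1.1834) x3=(-0.2611, -0.0004, -0.7507)
step 2: x0=(-1.9675, 0.7159, 0.8140) x1=(-0.4842, -0.7263, -0.7157) x2=(-0.1288, -1.2290, -1.2060) x3=(-0.2627, 0.0093, -0.7510)
step 3: x0=(-1.9616, 0.7050, 0.7863) x1=(-0.4771, -0.7287, -0.6927) x2=(-0.1141, -1.2423, -1.2279) x3=(-0.2648, 0.0191, -0.7509)
step 4: x0=(-1.9527, 0.6916, 0.7555) x1=(-0.4705, -0.7307, -0.6693) x2=(-0.1001, -1.2547, -1.2491) x3=(-0.2673, 0.0288, -0.7505)
step 5: x0=(-1.9408, 0.6758, 0.7217) x1=(-0.4644, -0.7323, -0.6454) x2=(-0.0867, -1.2663, -1.2695) x3=(-0.2702, 0.0385, -0.7498)
step 6: x0=(-1.9258, 0.6575, 0.6850) x1=(-0.4587, -0.7334, -0.6211) x2=(-0.0739, -1.2769, -1.2891) x3=(-0.2736, 0.0482, -0.7487)
step 7: x0=(-1.9079, 0.6367, 0.6454) x1=(-0.4534, -0.7342, -0.5965) x2=(-0.0618, -1.2867, -1.3080) x3=(-0.2773, 0.0578, -0.7474)
step 8: x0=(-1.8871, 0.6137, 0.6031) x1=(-0.4486, -0.7346, -0.5715) x2=(-0.0504, -1.2955, -1.3260) x3=(-0.2815, 0.0673, -0.7457)
step 9: x0=(-1.8634, 0.5883, 0.5582) x1=(-0.4442, -0.7346, -0.5461) x2=(-0.0397, -1.3034, -1.3433) x3=(-0.2861, 0.0768, -0.7439)
step 10: x0=(-1.8369, 0.5607, 0.5108) x1=(-0.4402, -0.7343, -0.5206) x2=(-0.0297, -1.3104, -1.3597) x3=(-0.2910, 0.0860, -0.7418)
step 11: x0=(-1.8077, 0.5310, 0.4609) x1=(-0.4365, -0.7336, -0.4948) x2=(-0.0203, -1.3163, -1.3754) x3=(-0.2963, 0.0952, -0.7394)
step 12: x0=(-1.7758, 0.4992, 0.4087) x1=(-0.4332, -0.7327, -0.4689) x2=(-0.0116, -1.3214, -1.3902) x3=(-0.3019, 0.1041, -0.7370)
step 13: x0=(-1.7414, 0.4654, 0.3544) x1=(-0.4302, -0.7314, -0.4429) x2=(-0.0036, -1.3255, -1.4041) x3=(-0.3078, 0.1128, -0.7343)
step 14: x0=(-1.7046, 0.4297, 0.2980) x1=(-0.4275, -0.7299, -0.4167) x2=(0.0037, -1.3286, -1.4172) x3=(-0.3140, 0.1212, -0.7316)
step 15: x0=(-1.6654, 0.3922, 0.2398) x1=(-0.4251, -0.7281, -0.3906) x2=(0.0103, -1.3307, -1.4295) x3=(-0.3204, 0.1294, -0.7287)
step 16: x0=(-1.6240, 0.3530, 0.1797) x1=(-0.4229, -0.7261, -0.3645) x2=(0.0163, -1.3320, -1.4410) x3=(-0.3271, 0.1373, -0.7258)
step 17: x0=(-1.5806, 0.3121, 0.1181) x1=(-0.4209, -0.7239, -0.3385) x2=(0.0216, -1.3322, -1.4516) x3=(-0.3339, 0.1449, -0.7228)
step 18: x0=(-1.5351, 0.2698, 0.0550) x1=(-0.4191, -0.7215, -0.3126) x2=(0.0263, -1.3316, -1.4614) x3=(-0.3410, 0.1522, -0.7198)
step 19: x0=(-1.4879, 0.2260, -0.0095) x1=(-0.4175, -0.7190, -0.2868) x2=(0.0303, -1.3300, -1.4704) x3=(-0.3481, 0.1590, -0.7168)
step 20: x0=(-1.4390, 0.1809, -0.0752) x1=(-0.4160, -0.7163, -0.2612) x2=(0.0338, -1.3275, -1.4785) x3=(-0.3554, 0.1656, -0.7138)
step 21: x0=(-1.3885, 0.1347, -0.1419) x1=(-0.4146, -0.7135, -0.2359) x2=(0.0366, -1.3241, -1.4859) x3=(-0.3628, 0.1717, -0.7109)
step 22: x0=(-1.3367, 0.0873, -0.2096) x1=(-0.4132, -0.7107, -0.2109) x2=(0.0388, -1.3198, -1.4924) x3=(-0.3701, 0.1774, -0.7080)
step 23: x0=(-1.2836, 0.0390, -0.2782) x1=(-0.4119, -0.7077, -0.1862) x2=(0.0405, -1.3147, -1.4982) x3=(-0.3775, 0.1827, -0.7052)
step 24: x0=(-1.2295, -0.0103, -0.3474) x1=(-0.4106, -0.7047, -0.1618) x2=(0.0416, -1.3087, -1.5032) x3=(-0.3849, 0.1876, -0.7026)
step 25: x0=(-1.1744, -0.0603, -0.4172) x1=(-0.4093, -0.7017, -0.1378) x2=(0.0421, -1.3020, -1.5074) x3=(-0.3922, 0.1921, -0.7000)
step 26: x0=(-1.1186, -0.1111, -0.4876) x1=(-0.4080, -0.6987, -0.1142) x2=(0.0422, -1.2944, -1.5108) x3=(-0.3995, 0.1961, -0.6976)
step 27: x0=(-1.0621, -0.1626, -0.5584) x1=(-0.4066, -0.6957, -0.0910) x2=(0.0418, -1.2861, -1.5136) x3=(-0.4066, 0.1997, -0.6953)
step 28: x0=(-1.0051, -0.2147, -0.6297) x1=(-0.4052, -0.6926, -0.0682) x2=(0.0409, -1.2770, -1.5156) x3=(-0.4136, 0.2029, -0.6932)
step 29: x0=(-0.9476, -0.2674, -0.7012) x1=(-0.4036, -0.6896, -0.0458) x2=(0.0396, -1.2672, -1.5169) x3=(-0.4204, 0.2058, -0.6911)
step 30: x0=(-0.8897, -0.3207, -0.7731) x1=(-0.4020, -0.6866, -0.0239) x2=(0.0378, -1.2568, -1.5175) x3=(-0.4271, 0.2082, -0.6892)
step 31: x0=(-0.8315, -0.3744, -0.8451) x1=(-0.4004, -0.6836, -0.0025) x2=(0.0357, -1.2457, -1.5175) x3=(-0.4337, 0.2102, -0.6874)
step 32: x0=(-0.7730, -0.4286, -0.9173) x1=(-0.3987, -0.6806, 0.0184) x2=(0.0332, -1.2340, -1.5168) x3=(-0.4401, 0.2119, -0.6858)
step 33: x0=(-0.7142, -0.4831, -0.9896) x1=(-0.3969, -0.6776, 0.0387) x2=(0.0304, -1.2217, -1.5155) x3=(-0.4464, 0.2131, -0.6842)
step 34: x0=(-0.6551, -0.5379, -1.0617) x1=(-0.3950, -0.6746, 0.0585) x2=(0.0273, -1.2088, -1.5136) x3=(-0.4525, 0.2140, -0.6827)
step 35: x0=(-0.5959, -0.5928, -1.1337) x1=(-0.3931, -0.6716, 0.0776) x2=(0.0240, -1.1955, -1.5111) x3=(-0.4586, 0.2144, -0.6812)
step 36: x0=(-0.5365, -0.6477, -1.2053) x1=(-0.3911, -0.6686, 0.0961) x2=(0.0204, -1.1817, -1.5081) x3=(-0.4645, 0.2144, -0.6800)
step 37: x0=(-0.4771, -0.7025, -1.2765) x1=(-0.3891, -0.6656, 0.1138) x2=(0.0166, -1.1675, -1.5045) x3=(-0.4704, 0.2138, -0.6788)
step 38: x0=(-0.4178, -0.7570, -1.3470) x1=(-0.3869, -0.6625, 0.1307) x2=(0.0126, -1.1529, -1.5004) x3=(-0.4761, 0.2128, -0.6778)
step 39: x0=(-0.3586, -0.8111, -1.4167) x1=(-0.3847, -0.6596, 0.1468) x2=(0.0085, -1.1380, -1.4957) x3=(-0.4817, 0.2112, -0.6769)
step 40: x0=(-0.2996, -0.8646, -1.4855) x1=(-0.3824, -0.6566, 0.1620) x2=(0.0044, -1.1227, -1.4905) x3=(-0.4871, 0.2091, -0.6762)
step 0 velocities: v0=(-0.0600, -0.1500, -0.6600) v1=(0.2800, -0.1200, 0.7200) v2=(0.5400, -0.5100, -0.7900) v3=(-0.0300, 0.3200, -0.0300)
step 0: KE=1.6677, PE=4.8248, E=6.4924
step 40 velocities: v0=(1.9583, -1.7728, -2.2774) v1=(0.0781, 0.0979, 0.4912) v2=(-0.1397, 0.5126, 0.1821) v3=(-0.1795, -0.0802, 0.0199)
step 40: KE=5.4011, PE=1.0890, E=6.4902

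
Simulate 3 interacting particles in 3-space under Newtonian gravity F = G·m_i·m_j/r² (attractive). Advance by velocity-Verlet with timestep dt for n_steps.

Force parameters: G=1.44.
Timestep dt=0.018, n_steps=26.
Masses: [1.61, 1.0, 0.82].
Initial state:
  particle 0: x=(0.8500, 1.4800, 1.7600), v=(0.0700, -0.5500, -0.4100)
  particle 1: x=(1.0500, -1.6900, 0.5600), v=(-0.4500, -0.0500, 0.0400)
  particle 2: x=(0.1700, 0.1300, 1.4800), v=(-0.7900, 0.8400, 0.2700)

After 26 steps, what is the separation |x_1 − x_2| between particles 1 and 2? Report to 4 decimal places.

step 0: x0=(0.8500, 1.4800, 1.7600) x1=(1.0500, -1.6900, 0.5600) x2=(0.1700, 0.1300, 1.4800)
step 1: x0=(0.8512, 1.4700, 1.7526) x1=(1.0419, -1.6908, 0.5607) x2=(0.1559, 0.1452, 1.4849)
step 2: x0=(0.8524, 1.4598, 1.7452) x1=(1.0337, -1.6916, 0.5615) x2=(0.1419, 0.1606, 1.4898)
step 3: x0=(0.8535, 1.4495, 1.7377) x1=(1.0255, -1.6921, 0.5624) x2=(0.1282, 0.1763, 1.4947)
step 4: x0=(0.8544, 1.4389, 1.7301) x1=(1.0173, -1.6926, 0.5633) x2=(0.1146, 0.1921, 1.4996)
step 5: x0=(0.8553, 1.4282, 1.7226) x1=(1.0091, -1.6930, 0.5643) x2=(0.1013, 0.2082, 1.5045)
step 6: x0=(0.8562, 1.4173, 1.7149) x1=(1.0008, -1.6932, 0.5653) x2=(0.0882, 0.2245, 1.5095)
step 7: x0=(0.8569, 1.4062, 1.7073) x1=(0.9925, -1.6933, 0.5664) x2=(0.0753, 0.2411, 1.5145)
step 8: x0=(0.8575, 1.3948, 1.6996) x1=(0.9841, -1.6933, 0.5675) x2=(0.0626, 0.2579, 1.5195)
step 9: x0=(0.8580, 1.3833, 1.6918) x1=(0.9758, -1.6931, 0.5687) x2=(0.0502, 0.2749, 1.5245)
step 10: x0=(0.8584, 1.3716, 1.6841) x1=(0.9674, -1.6928, 0.5699) x2=(0.0381, 0.2921, 1.5295)
step 11: x0=(0.8586, 1.3597, 1.6763) x1=(0.9589, -1.6925, 0.5712) x2=(0.0262, 0.3097, 1.5345)
step 12: x0=(0.8588, 1.3475, 1.6684) x1=(0.9505, -1.6919, 0.5725) x2=(0.0147, 0.3274, 1.5396)
step 13: x0=(0.8588, 1.3352, 1.6605) x1=(0.9420, -1.6913, 0.5739) x2=(0.0034, 0.3455, 1.5447)
step 14: x0=(0.8586, 1.3227, 1.6526) x1=(0.9335, -1.6906, 0.5753) x2=(-0.0076, 0.3638, 1.5497)
step 15: x0=(0.8583, 1.3099, 1.6446) x1=(0.9250, -1.6897, 0.5768) x2=(-0.0182, 0.3823, 1.5548)
step 16: x0=(0.8579, 1.2969, 1.6366) x1=(0.9164, -1.6887, 0.5783) x2=(-0.0285, 0.4012, 1.5599)
step 17: x0=(0.8572, 1.2838, 1.6286) x1=(0.9078, -1.6876, 0.5799) x2=(-0.0384, 0.4203, 1.5649)
step 18: x0=(0.8564, 1.2704, 1.6206) x1=(0.8992, -1.6863, 0.5815) x2=(-0.0480, 0.4397, 1.5700)
step 19: x0=(0.8555, 1.2567, 1.6125) x1=(0.8906, -1.6850, 0.5831) x2=(-0.0572, 0.4593, 1.5751)
step 20: x0=(0.8543, 1.2429, 1.6044) x1=(0.8819, -1.6835, 0.5849) x2=(-0.0659, 0.4792, 1.5801)
step 21: x0=(0.8529, 1.2289, 1.5963) x1=(0.8732, -1.6819, 0.5866) x2=(-0.0742, 0.4995, 1.5852)
step 22: x0=(0.8513, 1.2146, 1.5882) x1=(0.8645, -1.6801, 0.5884) x2=(-0.0821, 0.5199, 1.5902)
step 23: x0=(0.8495, 1.2001, 1.5800) x1=(0.8558, -1.6783, 0.5903) x2=(-0.0895, 0.5407, 1.5951)
step 24: x0=(0.8474, 1.1854, 1.5718) x1=(0.8471, -1.6763, 0.5922) x2=(-0.0964, 0.5617, 1.6001)
step 25: x0=(0.8451, 1.1705, 1.5637) x1=(0.8383, -1.6742, 0.5942) x2=(-0.1028, 0.5830, 1.6050)
step 26: x0=(0.8425, 1.1554, 1.5555) x1=(0.8295, -1.6720, 0.5962) x2=(-0.1087, 0.6045, 1.6099)

2.6627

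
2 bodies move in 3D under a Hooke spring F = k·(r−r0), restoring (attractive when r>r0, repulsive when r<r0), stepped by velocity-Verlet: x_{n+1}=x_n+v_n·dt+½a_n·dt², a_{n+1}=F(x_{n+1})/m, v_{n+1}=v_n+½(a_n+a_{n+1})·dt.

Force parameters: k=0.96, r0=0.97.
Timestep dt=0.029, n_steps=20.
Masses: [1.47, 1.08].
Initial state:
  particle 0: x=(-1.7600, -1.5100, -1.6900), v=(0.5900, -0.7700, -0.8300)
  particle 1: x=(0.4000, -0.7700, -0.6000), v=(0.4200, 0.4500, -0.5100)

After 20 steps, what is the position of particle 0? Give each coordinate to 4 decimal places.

step 0: x0=(-1.7600, -1.5100, -1.6900) x1=(0.4000, -0.7700, -0.6000)
step 1: x0=(-1.7425, -1.5322, -1.7139) x1=(0.4117, -0.7571, -0.6150)
step 2: x0=(-1.7243, -1.5541, -1.7374) x1=(0.4224, -0.7446, -0.6306)
step 3: x0=(-1.7054, -1.5758, -1.7605) x1=(0.4321, -0.7325, -0.6467)
step 4: x0=(-1.6857, -1.5972, -1.7833) x1=(0.4408, -0.7207, -0.6632)
step 5: x0=(-1.6653, -1.6183, -1.8057) x1=(0.4485, -0.7093, -0.6803)
step 6: x0=(-1.6442, -1.6390, -1.8277) x1=(0.4552, -0.6984, -0.6979)
step 7: x0=(-1.6224, -1.6595, -1.8493) x1=(0.4610, -0.6879, -0.7161)
step 8: x0=(-1.5998, -1.6796, -1.8705) x1=(0.4658, -0.6779, -0.7348)
step 9: x0=(-1.5766, -1.6994, -1.8913) x1=(0.4696, -0.6683, -0.7540)
step 10: x0=(-1.5527, -1.7188, -1.9118) x1=(0.4725, -0.6592, -0.7737)
step 11: x0=(-1.5280, -1.7379, -1.9318) x1=(0.4744, -0.6506, -0.7939)
step 12: x0=(-1.5027, -1.7566, -1.9515) x1=(0.4754, -0.6425, -0.8147)
step 13: x0=(-1.4767, -1.7749, -1.9708) x1=(0.4755, -0.6349, -0.8360)
step 14: x0=(-1.4501, -1.7928, -1.9897) x1=(0.4747, -0.6279, -0.8579)
step 15: x0=(-1.4228, -1.8103, -2.0082) x1=(0.4731, -0.6214, -0.8802)
step 16: x0=(-1.3949, -1.8275, -2.0263) x1=(0.4705, -0.6154, -0.9031)
step 17: x0=(-1.3663, -1.8442, -2.0441) x1=(0.4671, -0.6099, -0.9265)
step 18: x0=(-1.3371, -1.8605, -2.0615) x1=(0.4629, -0.6051, -0.9503)
step 19: x0=(-1.3074, -1.8764, -2.0785) x1=(0.4578, -0.6008, -0.9747)
step 20: x0=(-1.2770, -1.8919, -2.0951) x1=(0.4520, -0.5971, -0.9996)

(-1.2770, -1.8919, -2.0951)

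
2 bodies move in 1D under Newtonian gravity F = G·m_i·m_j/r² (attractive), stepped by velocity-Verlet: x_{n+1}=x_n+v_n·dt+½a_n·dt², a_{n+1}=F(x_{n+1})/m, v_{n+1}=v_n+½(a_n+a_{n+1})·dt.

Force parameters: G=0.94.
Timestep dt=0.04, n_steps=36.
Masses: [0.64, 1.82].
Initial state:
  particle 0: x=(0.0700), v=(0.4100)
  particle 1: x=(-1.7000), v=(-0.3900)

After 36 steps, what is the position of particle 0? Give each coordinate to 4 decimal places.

(0.2296)

step 0: x0=(0.0700) x1=(-1.7000)
step 1: x0=(0.0860) x1=(-1.7154)
step 2: x0=(0.1011) x1=(-1.7306)
step 3: x0=(0.1154) x1=(-1.7455)
step 4: x0=(0.1289) x1=(-1.7600)
step 5: x0=(0.1416) x1=(-1.7744)
step 6: x0=(0.1536) x1=(-1.7884)
step 7: x0=(0.1649) x1=(-1.8022)
step 8: x0=(0.1755) x1=(-1.8158)
step 9: x0=(0.1854) x1=(-1.8291)
step 10: x0=(0.1946) x1=(-1.8421)
step 11: x0=(0.2031) x1=(-1.8550)
step 12: x0=(0.2110) x1=(-1.8676)
step 13: x0=(0.2183) x1=(-1.8800)
step 14: x0=(0.2249) x1=(-1.8921)
step 15: x0=(0.2309) x1=(-1.9041)
step 16: x0=(0.2364) x1=(-1.9158)
step 17: x0=(0.2412) x1=(-1.9274)
step 18: x0=(0.2455) x1=(-1.9387)
step 19: x0=(0.2491) x1=(-1.9498)
step 20: x0=(0.2523) x1=(-1.9608)
step 21: x0=(0.2548) x1=(-1.9715)
step 22: x0=(0.2568) x1=(-1.9820)
step 23: x0=(0.2583) x1=(-1.9924)
step 24: x0=(0.2592) x1=(-2.0025)
step 25: x0=(0.2596) x1=(-2.0125)
step 26: x0=(0.2594) x1=(-2.0223)
step 27: x0=(0.2588) x1=(-2.0319)
step 28: x0=(0.2576) x1=(-2.0413)
step 29: x0=(0.2559) x1=(-2.0505)
step 30: x0=(0.2536) x1=(-2.0596)
step 31: x0=(0.2509) x1=(-2.0684)
step 32: x0=(0.2477) x1=(-2.0771)
step 33: x0=(0.2439) x1=(-2.0856)
step 34: x0=(0.2396) x1=(-2.0940)
step 35: x0=(0.2349) x1=(-2.1021)
step 36: x0=(0.2296) x1=(-2.1101)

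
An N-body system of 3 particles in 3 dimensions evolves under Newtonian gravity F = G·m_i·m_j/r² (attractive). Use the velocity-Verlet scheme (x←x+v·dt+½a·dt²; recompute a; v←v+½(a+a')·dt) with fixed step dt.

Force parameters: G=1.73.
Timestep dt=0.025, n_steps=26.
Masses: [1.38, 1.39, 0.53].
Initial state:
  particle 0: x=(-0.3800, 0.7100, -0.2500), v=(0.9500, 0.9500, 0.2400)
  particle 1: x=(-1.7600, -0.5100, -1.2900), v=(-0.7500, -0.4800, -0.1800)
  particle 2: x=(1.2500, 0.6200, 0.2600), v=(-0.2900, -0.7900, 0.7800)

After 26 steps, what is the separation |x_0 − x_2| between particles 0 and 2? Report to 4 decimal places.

step 0: x0=(-0.3800, 0.7100, -0.2500) x1=(-1.7600, -0.5100, -1.2900) x2=(1.2500, 0.6200, 0.2600)
step 1: x0=(-0.3563, 0.7336, -0.2441) x1=(-1.7786, -0.5219, -1.2944) x2=(1.2425, 0.6002, 0.2794)
step 2: x0=(-0.3326, 0.7571, -0.2382) x1=(-1.7970, -0.5336, -1.2986) x2=(1.2343, 0.5805, 0.2986)
step 3: x0=(-0.3088, 0.7803, -0.2324) x1=(-1.8151, -0.5451, -1.3027) x2=(1.2256, 0.5608, 0.3175)
step 4: x0=(-0.2851, 0.8034, -0.2267) x1=(-1.8331, -0.5564, -1.3066) x2=(1.2162, 0.5411, 0.3363)
step 5: x0=(-0.2614, 0.8262, -0.2211) x1=(-1.8507, -0.5676, -1.3104) x2=(1.2063, 0.5214, 0.3547)
step 6: x0=(-0.2376, 0.8489, -0.2154) x1=(-1.8682, -0.5786, -1.3140) x2=(1.1957, 0.5019, 0.3730)
step 7: x0=(-0.2139, 0.8714, -0.2099) x1=(-1.8855, -0.5894, -1.3175) x2=(1.1844, 0.4824, 0.3909)
step 8: x0=(-0.1900, 0.8936, -0.2043) x1=(-1.9026, -0.6001, -1.3209) x2=(1.1726, 0.4631, 0.4086)
step 9: x0=(-0.1661, 0.9157, -0.1987) x1=(-1.9195, -0.6106, -1.3241) x2=(1.1601, 0.4439, 0.4259)
step 10: x0=(-0.1422, 0.9375, -0.1932) x1=(-1.9362, -0.6210, -1.3273) x2=(1.1470, 0.4248, 0.4430)
step 11: x0=(-0.1182, 0.9591, -0.1876) x1=(-1.9527, -0.6312, -1.3303) x2=(1.1332, 0.4060, 0.4597)
step 12: x0=(-0.0942, 0.9806, -0.1821) x1=(-1.9690, -0.6413, -1.3332) x2=(1.1188, 0.3873, 0.4762)
step 13: x0=(-0.0700, 1.0018, -0.1764) x1=(-1.9852, -0.6513, -1.3360) x2=(1.1038, 0.3689, 0.4922)
step 14: x0=(-0.0458, 1.0227, -0.1708) x1=(-2.0012, -0.6611, -1.3387) x2=(1.0882, 0.3507, 0.5079)
step 15: x0=(-0.0216, 1.0435, -0.1651) x1=(-2.0170, -0.6709, -1.3413) x2=(1.0720, 0.3328, 0.5233)
step 16: x0=(0.0028, 1.0640, -0.1594) x1=(-2.0327, -0.6805, -1.3438) x2=(1.0552, 0.3153, 0.5383)
step 17: x0=(0.0272, 1.0843, -0.1536) x1=(-2.0482, -0.6900, -1.3462) x2=(1.0378, 0.2980, 0.5529)
step 18: x0=(0.0516, 1.1043, -0.1478) x1=(-2.0636, -0.6993, -1.3485) x2=(1.0198, 0.2811, 0.5671)
step 19: x0=(0.0762, 1.1240, -0.1418) x1=(-2.0788, -0.7086, -1.3508) x2=(1.0012, 0.2645, 0.5809)
step 20: x0=(0.1008, 1.1436, -0.1358) x1=(-2.0939, -0.7178, -1.3529) x2=(0.9822, 0.2484, 0.5943)
step 21: x0=(0.1254, 1.1628, -0.1298) x1=(-2.1089, -0.7269, -1.3550) x2=(0.9626, 0.2326, 0.6073)
step 22: x0=(0.1501, 1.1818, -0.1236) x1=(-2.1237, -0.7358, -1.3570) x2=(0.9425, 0.2173, 0.6198)
step 23: x0=(0.1749, 1.2006, -0.1174) x1=(-2.1383, -0.7447, -1.3590) x2=(0.9220, 0.2024, 0.6320)
step 24: x0=(0.1997, 1.2190, -0.1111) x1=(-2.1529, -0.7535, -1.3608) x2=(0.9010, 0.1880, 0.6437)
step 25: x0=(0.2245, 1.2372, -0.1047) x1=(-2.1673, -0.7622, -1.3626) x2=(0.8795, 0.1741, 0.6551)
step 26: x0=(0.2494, 1.2551, -0.0982) x1=(-2.1816, -0.7708, -1.3643) x2=(0.8577, 0.1606, 0.6660)

1.4670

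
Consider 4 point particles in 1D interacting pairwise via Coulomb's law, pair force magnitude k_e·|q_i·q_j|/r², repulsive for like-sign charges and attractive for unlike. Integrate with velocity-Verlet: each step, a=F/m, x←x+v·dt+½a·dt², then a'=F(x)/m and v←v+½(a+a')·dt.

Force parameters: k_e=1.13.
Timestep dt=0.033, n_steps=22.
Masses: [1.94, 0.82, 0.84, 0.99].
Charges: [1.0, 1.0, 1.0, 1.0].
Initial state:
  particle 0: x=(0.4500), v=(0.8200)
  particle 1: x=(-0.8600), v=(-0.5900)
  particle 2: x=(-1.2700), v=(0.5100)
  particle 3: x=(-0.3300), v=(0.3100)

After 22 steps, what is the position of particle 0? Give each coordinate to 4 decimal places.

step 0: x0=(0.4500) x1=(-0.8600) x2=(-1.2700) x3=(-0.3300)
step 1: x0=(0.4779) x1=(-0.8781) x2=(-1.2586) x3=(-0.3179)
step 2: x0=(0.5073) x1=(-0.8915) x2=(-1.2595) x3=(-0.3023)
step 3: x0=(0.5382) x1=(-0.8988) x2=(-1.2732) x3=(-0.2838)
step 4: x0=(0.5706) x1=(-0.9002) x2=(-1.2994) x3=(-0.2625)
step 5: x0=(0.6043) x1=(-0.8965) x2=(-1.3365) x3=(-0.2388)
step 6: x0=(0.6394) x1=(-0.8892) x2=(-1.3828) x3=(-0.2129)
step 7: x0=(0.6758) x1=(-0.8796) x2=(-1.4365) x3=(-0.1851)
step 8: x0=(0.7135) x1=(-0.8690) x2=(-1.4962) x3=(-0.1557)
step 9: x0=(0.7524) x1=(-0.8581) x2=(-1.5608) x3=(-0.1247)
step 10: x0=(0.7924) x1=(-0.8475) x2=(-1.6293) x3=(-0.0925)
step 11: x0=(0.8337) x1=(-0.8376) x2=(-1.7011) x3=(-0.0591)
step 12: x0=(0.8760) x1=(-0.8288) x2=(-1.7756) x3=(-0.0247)
step 13: x0=(0.9194) x1=(-0.8211) x2=(-1.8524) x3=(0.0104)
step 14: x0=(0.9639) x1=(-0.8147) x2=(-1.9312) x3=(0.0462)
step 15: x0=(1.0094) x1=(-0.8095) x2=(-2.0118) x3=(0.0825)
step 16: x0=(1.0560) x1=(-0.8057) x2=(-2.0938) x3=(0.1192)
step 17: x0=(1.1035) x1=(-0.8032) x2=(-2.1772) x3=(0.1562)
step 18: x0=(1.1519) x1=(-0.8019) x2=(-2.2618) x3=(0.1933)
step 19: x0=(1.2012) x1=(-0.8018) x2=(-2.3474) x3=(0.2306)
step 20: x0=(1.2514) x1=(-0.8028) x2=(-2.4340) x3=(0.2680)
step 21: x0=(1.3025) x1=(-0.8050) x2=(-2.5214) x3=(0.3052)
step 22: x0=(1.3544) x1=(-0.8082) x2=(-2.6096) x3=(0.3425)

(1.3544)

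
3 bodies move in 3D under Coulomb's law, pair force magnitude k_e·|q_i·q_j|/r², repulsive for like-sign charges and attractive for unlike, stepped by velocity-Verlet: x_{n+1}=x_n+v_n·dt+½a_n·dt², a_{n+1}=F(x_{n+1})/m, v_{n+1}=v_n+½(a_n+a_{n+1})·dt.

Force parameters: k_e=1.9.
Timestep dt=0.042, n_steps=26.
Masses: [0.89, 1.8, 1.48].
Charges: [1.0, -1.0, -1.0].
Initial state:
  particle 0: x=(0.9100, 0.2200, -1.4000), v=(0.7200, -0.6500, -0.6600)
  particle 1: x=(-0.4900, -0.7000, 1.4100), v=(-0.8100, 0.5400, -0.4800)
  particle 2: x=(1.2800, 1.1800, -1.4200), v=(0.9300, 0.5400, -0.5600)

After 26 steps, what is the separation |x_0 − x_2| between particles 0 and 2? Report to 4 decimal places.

1.0296

step 0: x0=(0.9100, 0.2200, -1.4000) x1=(-0.4900, -0.7000, 1.4100) x2=(1.2800, 1.1800, -1.4200)
step 1: x0=(0.9408, 0.1943, -1.4276) x1=(-0.5240, -0.6773, 1.3898) x2=(1.3187, 1.2017, -1.4436)
step 2: x0=(0.9726, 0.1716, -1.4550) x1=(-0.5580, -0.6547, 1.3696) x2=(1.3568, 1.2217, -1.4672)
step 3: x0=(1.0053, 0.1516, -1.4821) x1=(-0.5920, -0.6320, 1.3493) x2=(1.3944, 1.2400, -1.4909)
step 4: x0=(1.0387, 0.1342, -1.5089) x1=(-0.6259, -0.6094, 1.3289) x2=(1.4314, 1.2568, -1.5147)
step 5: x0=(1.0729, 0.1192, -1.5355) x1=(-0.6599, -0.5868, 1.3085) x2=(1.4680, 1.2722, -1.5387)
step 6: x0=(1.1077, 0.1065, -1.5618) x1=(-0.6938, -0.5642, 1.2881) x2=(1.5042, 1.2862, -1.5627)
step 7: x0=(1.1432, 0.0961, -1.5878) x1=(-0.7277, -0.5417, 1.2675) x2=(1.5400, 1.2988, -1.5868)
step 8: x0=(1.1792, 0.0879, -1.6136) x1=(-0.7616, -0.5191, 1.2470) x2=(1.5754, 1.3102, -1.6110)
step 9: x0=(1.2157, 0.0818, -1.6391) x1=(-0.7954, -0.4966, 1.2264) x2=(1.6105, 1.3204, -1.6353)
step 10: x0=(1.2527, 0.0777, -1.6644) x1=(-0.8293, -0.4741, 1.2057) x2=(1.6452, 1.3293, -1.6597)
step 11: x0=(1.2903, 0.0757, -1.6894) x1=(-0.8631, -0.4516, 1.1850) x2=(1.6796, 1.3370, -1.6841)
step 12: x0=(1.3283, 0.0757, -1.7142) x1=(-0.8969, -0.4292, 1.1643) x2=(1.7137, 1.3435, -1.7087)
step 13: x0=(1.3667, 0.0778, -1.7388) x1=(-0.9306, -0.4068, 1.1435) x2=(1.7475, 1.3489, -1.7334)
step 14: x0=(1.4056, 0.0818, -1.7632) x1=(-0.9644, -0.3843, 1.1227) x2=(1.7811, 1.3530, -1.7581)
step 15: x0=(1.4450, 0.0879, -1.7873) x1=(-0.9981, -0.3620, 1.1019) x2=(1.8143, 1.3560, -1.7830)
step 16: x0=(1.4847, 0.0960, -1.8112) x1=(-1.0318, -0.3396, 1.0810) x2=(1.8473, 1.3578, -1.8079)
step 17: x0=(1.5249, 0.1062, -1.8350) x1=(-1.0655, -0.3173, 1.0601) x2=(1.8799, 1.3584, -1.8329)
step 18: x0=(1.5656, 0.1185, -1.8585) x1=(-1.0992, -0.2950, 1.0391) x2=(1.9123, 1.3577, -1.8580)
step 19: x0=(1.6067, 0.1330, -1.8819) x1=(-1.1328, -0.2727, 1.0182) x2=(1.9444, 1.3557, -1.8831)
step 20: x0=(1.6483, 0.1497, -1.9051) x1=(-1.1665, -0.2504, 0.9972) x2=(1.9761, 1.3524, -1.9083)
step 21: x0=(1.6903, 0.1687, -1.9282) x1=(-1.2001, -0.2282, 0.9761) x2=(2.0076, 1.3478, -1.9336)
step 22: x0=(1.7329, 0.1901, -1.9511) x1=(-1.2337, -0.2059, 0.9551) x2=(2.0388, 1.3417, -1.9589)
step 23: x0=(1.7760, 0.2141, -1.9739) x1=(-1.2673, -0.1837, 0.9340) x2=(2.0696, 1.3341, -1.9843)
step 24: x0=(1.8196, 0.2407, -1.9965) x1=(-1.3008, -0.1615, 0.9130) x2=(2.1000, 1.3250, -2.0098)
step 25: x0=(1.8638, 0.2703, -2.0191) x1=(-1.3344, -0.1394, 0.8919) x2=(2.1301, 1.3141, -2.0353)
step 26: x0=(1.9087, 0.3030, -2.0416) x1=(-1.3679, -0.1172, 0.8708) x2=(2.1598, 1.3013, -2.0608)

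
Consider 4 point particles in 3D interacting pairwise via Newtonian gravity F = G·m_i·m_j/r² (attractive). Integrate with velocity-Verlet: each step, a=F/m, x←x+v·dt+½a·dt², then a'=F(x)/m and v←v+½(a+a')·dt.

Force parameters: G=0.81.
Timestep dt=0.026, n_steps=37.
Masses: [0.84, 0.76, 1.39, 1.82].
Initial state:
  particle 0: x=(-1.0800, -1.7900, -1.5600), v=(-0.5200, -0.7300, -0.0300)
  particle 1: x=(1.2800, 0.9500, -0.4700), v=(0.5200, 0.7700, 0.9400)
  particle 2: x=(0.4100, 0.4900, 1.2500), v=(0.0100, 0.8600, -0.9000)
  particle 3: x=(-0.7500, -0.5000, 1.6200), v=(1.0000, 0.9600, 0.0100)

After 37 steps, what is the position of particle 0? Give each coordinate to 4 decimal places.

(-1.5486, -2.4375, -1.5236)

step 0: x0=(-1.0800, -1.7900, -1.5600) x1=(1.2800, 0.9500, -0.4700) x2=(0.4100, 0.4900, 1.2500) x3=(-0.7500, -0.5000, 1.6200)
step 1: x0=(-1.0935, -1.8089, -1.5607) x1=(1.2934, 0.9700, -0.4455) x2=(0.4101, 0.5122, 1.2266) x3=(-0.7239, -0.4749, 1.6202)
step 2: x0=(-1.1069, -1.8278, -1.5613) x1=(1.3067, 0.9898, -0.4207) x2=(0.4100, 0.5342, 1.2032) x3=(-0.6975, -0.4497, 1.6202)
step 3: x0=(-1.1204, -1.8466, -1.5618) x1=(1.3198, 1.0096, -0.3957) x2=(0.4096, 0.5559, 1.1797) x3=(-0.6709, -0.4242, 1.6202)
step 4: x0=(-1.1337, -1.8653, -1.5622) x1=(1.3327, 1.0292, -0.3704) x2=(0.4089, 0.5774, 1.1563) x3=(-0.6440, -0.3985, 1.6199)
step 5: x0=(-1.1470, -1.8839, -1.5624) x1=(1.3454, 1.0487, -0.3449) x2=(0.4080, 0.5986, 1.1329) x3=(-0.6169, -0.3726, 1.6195)
step 6: x0=(-1.1603, -1.9024, -1.5626) x1=(1.3579, 1.0680, -0.3192) x2=(0.4069, 0.6195, 1.1095) x3=(-0.5895, -0.3465, 1.6189)
step 7: x0=(-1.1735, -1.9209, -1.5626) x1=(1.3702, 1.0873, -0.2932) x2=(0.4055, 0.6401, 1.0862) x3=(-0.5618, -0.3201, 1.6181)
step 8: x0=(-1.1867, -1.9392, -1.5625) x1=(1.3823, 1.1064, -0.2670) x2=(0.4038, 0.6605, 1.0629) x3=(-0.5339, -0.2935, 1.6172)
step 9: x0=(-1.1998, -1.9575, -1.5624) x1=(1.3941, 1.1254, -0.2405) x2=(0.4019, 0.6805, 1.0396) x3=(-0.5057, -0.2667, 1.6161)
step 10: x0=(-1.2129, -1.9757, -1.5621) x1=(1.4057, 1.1442, -0.2137) x2=(0.3998, 0.7002, 1.0164) x3=(-0.4773, -0.2396, 1.6147)
step 11: x0=(-1.2259, -1.9938, -1.5617) x1=(1.4171, 1.1629, -0.1867) x2=(0.3975, 0.7197, 0.9933) x3=(-0.4486, -0.2122, 1.6131)
step 12: x0=(-1.2389, -2.0119, -1.5612) x1=(1.4281, 1.1814, -0.1594) x2=(0.3949, 0.7388, 0.9703) x3=(-0.4197, -0.1846, 1.6113)
step 13: x0=(-1.2519, -2.0298, -1.5607) x1=(1.4389, 1.1998, -0.1318) x2=(0.3921, 0.7576, 0.9473) x3=(-0.3905, -0.1567, 1.6093)
step 14: x0=(-1.2648, -2.0477, -1.5600) x1=(1.4494, 1.2180, -0.1039) x2=(0.3892, 0.7761, 0.9245) x3=(-0.3611, -0.1286, 1.6070)
step 15: x0=(-1.2776, -2.0655, -1.5593) x1=(1.4596, 1.2360, -0.0758) x2=(0.3860, 0.7943, 0.9019) x3=(-0.3314, -0.1001, 1.6044)
step 16: x0=(-1.2904, -2.0832, -1.5584) x1=(1.4694, 1.2539, -0.0474) x2=(0.3827, 0.8121, 0.8794) x3=(-0.3014, -0.0714, 1.6016)
step 17: x0=(-1.3032, -2.1009, -1.5575) x1=(1.4789, 1.2716, -0.0187) x2=(0.3792, 0.8296, 0.8570) x3=(-0.2712, -0.0423, 1.5985)
step 18: x0=(-1.3159, -2.1184, -1.5565) x1=(1.4880, 1.2891, 0.0103) x2=(0.3755, 0.8467, 0.8349) x3=(-0.2408, -0.0130, 1.5950)
step 19: x0=(-1.3285, -2.1359, -1.5554) x1=(1.4968, 1.3064, 0.0396) x2=(0.3717, 0.8635, 0.8130) x3=(-0.2101, 0.0166, 1.5913)
step 20: x0=(-1.3412, -2.1533, -1.5542) x1=(1.5051, 1.3236, 0.0692) x2=(0.3678, 0.8800, 0.7913) x3=(-0.1792, 0.0466, 1.5872)
step 21: x0=(-1.3537, -2.1706, -1.5530) x1=(1.5131, 1.3405, 0.0990) x2=(0.3638, 0.8961, 0.7699) x3=(-0.1480, 0.0769, 1.5828)
step 22: x0=(-1.3662, -2.1879, -1.5516) x1=(1.5206, 1.3572, 0.1291) x2=(0.3597, 0.9118, 0.7487) x3=(-0.1166, 0.1075, 1.5780)
step 23: x0=(-1.3787, -2.2050, -1.5502) x1=(1.5277, 1.3737, 0.1594) x2=(0.3555, 0.9272, 0.7279) x3=(-0.0850, 0.1384, 1.5728)
step 24: x0=(-1.3911, -2.2221, -1.5488) x1=(1.5343, 1.3899, 0.1900) x2=(0.3513, 0.9422, 0.7074) x3=(-0.0532, 0.1697, 1.5672)
step 25: x0=(-1.4035, -2.2391, -1.5472) x1=(1.5405, 1.4059, 0.2209) x2=(0.3470, 0.9568, 0.6873) x3=(-0.0212, 0.2013, 1.5612)
step 26: x0=(-1.4159, -2.2561, -1.5456) x1=(1.5461, 1.4217, 0.2519) x2=(0.3427, 0.9711, 0.6676) x3=(0.0110, 0.2332, 1.5548)
step 27: x0=(-1.4282, -2.2729, -1.5439) x1=(1.5513, 1.4373, 0.2832) x2=(0.3384, 0.9850, 0.6483) x3=(0.0434, 0.2655, 1.5479)
step 28: x0=(-1.4404, -2.2897, -1.5421) x1=(1.5559, 1.4526, 0.3147) x2=(0.3341, 0.9986, 0.6295) x3=(0.0760, 0.2982, 1.5405)
step 29: x0=(-1.4526, -2.3064, -1.5403) x1=(1.5601, 1.4676, 0.3464) x2=(0.3299, 1.0118, 0.6112) x3=(0.1087, 0.3312, 1.5327)
step 30: x0=(-1.4648, -2.3231, -1.5384) x1=(1.5636, 1.4824, 0.3783) x2=(0.3257, 1.0246, 0.5933) x3=(0.1416, 0.3646, 1.5243)
step 31: x0=(-1.4769, -2.3396, -1.5365) x1=(1.5667, 1.4969, 0.4104) x2=(0.3217, 1.0370, 0.5761) x3=(0.1747, 0.3983, 1.5155)
step 32: x0=(-1.4889, -2.3561, -1.5345) x1=(1.5692, 1.5111, 0.4427) x2=(0.3177, 1.0491, 0.5594) x3=(0.2078, 0.4324, 1.5060)
step 33: x0=(-1.5010, -2.3725, -1.5324) x1=(1.5711, 1.5250, 0.4751) x2=(0.3139, 1.0608, 0.5433) x3=(0.2411, 0.4668, 1.4961)
step 34: x0=(-1.5130, -2.3889, -1.5303) x1=(1.5724, 1.5387, 0.5076) x2=(0.3102, 1.0722, 0.5279) x3=(0.2745, 0.5016, 1.4855)
step 35: x0=(-1.5249, -2.4052, -1.5281) x1=(1.5731, 1.5520, 0.5403) x2=(0.3067, 1.0832, 0.5131) x3=(0.3080, 0.5368, 1.4744)
step 36: x0=(-1.5368, -2.4214, -1.5259) x1=(1.5733, 1.5650, 0.5731) x2=(0.3034, 1.0939, 0.4991) x3=(0.3415, 0.5723, 1.4626)
step 37: x0=(-1.5486, -2.4375, -1.5236) x1=(1.5729, 1.5777, 0.6061) x2=(0.3003, 1.1043, 0.4858) x3=(0.3751, 0.6082, 1.4502)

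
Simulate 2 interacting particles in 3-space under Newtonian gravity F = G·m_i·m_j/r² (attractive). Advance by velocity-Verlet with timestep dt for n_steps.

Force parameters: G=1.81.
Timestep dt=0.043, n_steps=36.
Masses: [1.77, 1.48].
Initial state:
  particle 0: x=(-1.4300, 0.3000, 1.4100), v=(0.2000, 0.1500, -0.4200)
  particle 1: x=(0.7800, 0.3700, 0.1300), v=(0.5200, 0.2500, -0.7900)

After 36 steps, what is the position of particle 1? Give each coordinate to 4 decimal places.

(1.1124, 0.7324, -0.7994)

step 0: x0=(-1.4300, 0.3000, 1.4100) x1=(0.7800, 0.3700, 0.1300)
step 1: x0=(-1.4211, 0.3065, 1.3917) x1=(0.8020, 0.3807, 0.0963)
step 2: x0=(-1.4115, 0.3129, 1.3731) x1=(0.8232, 0.3914, 0.0630)
step 3: x0=(-1.4013, 0.3194, 1.3541) x1=(0.8436, 0.4021, 0.0301)
step 4: x0=(-1.3905, 0.3260, 1.3348) x1=(0.8633, 0.4128, -0.0023)
step 5: x0=(-1.3790, 0.3325, 1.3150) x1=(0.8822, 0.4234, -0.0343)
step 6: x0=(-1.3669, 0.3391, 1.2949) x1=(0.9004, 0.4340, -0.0658)
step 7: x0=(-1.3543, 0.3457, 1.2745) x1=(0.9179, 0.4446, -0.0969)
step 8: x0=(-1.3410, 0.3523, 1.2536) x1=(0.9347, 0.4551, -0.1275)
step 9: x0=(-1.3271, 0.3590, 1.2324) x1=(0.9507, 0.4656, -0.1578)
step 10: x0=(-1.3126, 0.3657, 1.2109) x1=(0.9661, 0.4761, -0.1876)
step 11: x0=(-1.2976, 0.3724, 1.1890) x1=(0.9807, 0.4865, -0.2169)
step 12: x0=(-1.2819, 0.3791, 1.1667) x1=(0.9947, 0.4969, -0.2458)
step 13: x0=(-1.2657, 0.3859, 1.1441) x1=(1.0079, 0.5073, -0.2743)
step 14: x0=(-1.2489, 0.3927, 1.1211) x1=(1.0205, 0.5176, -0.3024)
step 15: x0=(-1.2315, 0.3995, 1.0977) x1=(1.0323, 0.5279, -0.3300)
step 16: x0=(-1.2136, 0.4064, 1.0740) x1=(1.0435, 0.5382, -0.3572)
step 17: x0=(-1.1950, 0.4133, 1.0498) x1=(1.0539, 0.5484, -0.3839)
step 18: x0=(-1.1759, 0.4202, 1.0254) x1=(1.0637, 0.5586, -0.4102)
step 19: x0=(-1.1561, 0.4272, 1.0005) x1=(1.0727, 0.5687, -0.4361)
step 20: x0=(-1.1358, 0.4342, 0.9753) x1=(1.0811, 0.5788, -0.4615)
step 21: x0=(-1.1149, 0.4413, 0.9497) x1=(1.0887, 0.5888, -0.4864)
step 22: x0=(-1.0934, 0.4483, 0.9237) x1=(1.0956, 0.5988, -0.5109)
step 23: x0=(-1.0713, 0.4555, 0.8973) x1=(1.1018, 0.6087, -0.5349)
step 24: x0=(-1.0486, 0.4626, 0.8705) x1=(1.1073, 0.6186, -0.5584)
step 25: x0=(-1.0252, 0.4699, 0.8432) x1=(1.1120, 0.6285, -0.5814)
step 26: x0=(-1.0013, 0.4771, 0.8156) x1=(1.1160, 0.6382, -0.6039)
step 27: x0=(-0.9767, 0.4844, 0.7876) x1=(1.1193, 0.6479, -0.6260)
step 28: x0=(-0.9515, 0.4918, 0.7591) x1=(1.1218, 0.6576, -0.6475)
step 29: x0=(-0.9256, 0.4992, 0.7302) x1=(1.1235, 0.6672, -0.6685)
step 30: x0=(-0.8991, 0.5067, 0.7008) x1=(1.1244, 0.6767, -0.6889)
step 31: x0=(-0.8719, 0.5142, 0.6710) x1=(1.1245, 0.6862, -0.7088)
step 32: x0=(-0.8440, 0.5218, 0.6407) x1=(1.1238, 0.6956, -0.7281)
step 33: x0=(-0.8154, 0.5294, 0.6099) x1=(1.1223, 0.7049, -0.7469)
step 34: x0=(-0.7861, 0.5371, 0.5786) x1=(1.1199, 0.7142, -0.7650)
step 35: x0=(-0.7560, 0.5449, 0.5468) x1=(1.1166, 0.7233, -0.7826)
step 36: x0=(-0.7252, 0.5528, 0.5144) x1=(1.1124, 0.7324, -0.7994)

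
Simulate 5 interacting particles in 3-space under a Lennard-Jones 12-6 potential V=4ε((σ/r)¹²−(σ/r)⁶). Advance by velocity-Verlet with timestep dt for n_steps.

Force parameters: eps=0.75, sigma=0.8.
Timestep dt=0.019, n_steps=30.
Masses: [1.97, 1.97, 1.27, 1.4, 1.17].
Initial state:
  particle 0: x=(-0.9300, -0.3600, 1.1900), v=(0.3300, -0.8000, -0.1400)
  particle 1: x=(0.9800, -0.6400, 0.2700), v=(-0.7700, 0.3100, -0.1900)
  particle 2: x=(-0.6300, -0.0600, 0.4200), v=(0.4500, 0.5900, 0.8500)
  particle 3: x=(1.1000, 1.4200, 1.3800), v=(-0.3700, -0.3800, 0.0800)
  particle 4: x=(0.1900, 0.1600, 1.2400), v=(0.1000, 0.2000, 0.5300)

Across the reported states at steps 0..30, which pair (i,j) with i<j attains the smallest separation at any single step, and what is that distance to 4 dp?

step 0: x0=(-0.9300, -0.3600, 1.1900) x1=(0.9800, -0.6400, 0.2700) x2=(-0.6300, -0.0600, 0.4200) x3=(1.1000, 1.4200, 1.3800) x4=(0.1900, 0.1600, 1.2400)
step 1: x0=(-0.9237, -0.3752, 1.1875) x1=(0.9653, -0.6341, 0.2664) x2=(-0.6212, -0.0487, 0.4361) x3=(1.0930, 1.4128, 1.3815) x4=(0.1917, 0.1637, 1.2499)
step 2: x0=(-0.9174, -0.3905, 1.1853) x1=(0.9506, -0.6281, 0.2629) x2=(-0.6120, -0.0371, 0.4518) x3=(1.0859, 1.4055, 1.3830) x4=(0.1929, 0.1672, 1.2595)
step 3: x0=(-0.9111, -0.4059, 1.1835) x1=(0.9359, -0.6222, 0.2593) x2=(-0.6022, -0.0251, 0.4672) x3=(1.0788, 1.3981, 1.3845) x4=(0.1938, 0.1706, 1.2687)
step 4: x0=(-0.9049, -0.4215, 1.1822) x1=(0.9211, -0.6161, 0.2559) x2=(-0.5917, -0.0127, 0.4822) x3=(1.0716, 1.3907, 1.3860) x4=(0.1941, 0.1737, 1.2776)
step 5: x0=(-0.8987, -0.4373, 1.1813) x1=(0.9062, -0.6101, 0.2525) x2=(-0.5807, 0.0001, 0.4969) x3=(1.0644, 1.3833, 1.3875) x4=(0.1940, 0.1767, 1.2860)
step 6: x0=(-0.8925, -0.4531, 1.1808) x1=(0.8913, -0.6040, 0.2491) x2=(-0.5691, 0.0133, 0.5113) x3=(1.0571, 1.3757, 1.3890) x4=(0.1935, 0.1795, 1.2941)
step 7: x0=(-0.8863, -0.4691, 1.1805) x1=(0.8763, -0.5978, 0.2457) x2=(-0.5569, 0.0268, 0.5257) x3=(1.0499, 1.3681, 1.3905) x4=(0.1925, 0.1821, 1.3016)
step 8: x0=(-0.8800, -0.4851, 1.1803) x1=(0.8613, -0.5916, 0.2425) x2=(-0.5442, 0.0405, 0.5403) x3=(1.0425, 1.3605, 1.3919) x4=(0.1910, 0.1846, 1.3088)
step 9: x0=(-0.8736, -0.5011, 1.1802) x1=(0.8462, -0.5854, 0.2392) x2=(-0.5311, 0.0543, 0.5551) x3=(1.0351, 1.3527, 1.3934) x4=(0.1890, 0.1869, 1.3154)
step 10: x0=(-0.8671, -0.5169, 1.1801) x1=(0.8310, -0.5791, 0.2360) x2=(-0.5176, 0.0682, 0.5704) x3=(1.0277, 1.3449, 1.3948) x4=(0.1864, 0.1890, 1.3215)
step 11: x0=(-0.8604, -0.5326, 1.1798) x1=(0.8158, -0.5728, 0.2329) x2=(-0.5036, 0.0819, 0.5864) x3=(1.0202, 1.3370, 1.3963) x4=(0.1834, 0.1909, 1.3270)
step 12: x0=(-0.8535, -0.5480, 1.1795) x1=(0.8005, -0.5664, 0.2298) x2=(-0.4894, 0.0953, 0.6030) x3=(1.0126, 1.3290, 1.3977) x4=(0.1798, 0.1927, 1.3320)
step 13: x0=(-0.8464, -0.5632, 1.1789) x1=(0.7851, -0.5600, 0.2268) x2=(-0.4748, 0.1085, 0.6203) x3=(1.0049, 1.3210, 1.3991) x4=(0.1756, 0.1944, 1.3363)
step 14: x0=(-0.8390, -0.5780, 1.1781) x1=(0.7697, -0.5535, 0.2239) x2=(-0.4600, 0.1214, 0.6384) x3=(0.9972, 1.3128, 1.4005) x4=(0.1710, 0.1959, 1.3401)
step 15: x0=(-0.8313, -0.5924, 1.1772) x1=(0.7541, -0.5469, 0.2210) x2=(-0.4449, 0.1338, 0.6573) x3=(0.9894, 1.3045, 1.4019) x4=(0.1659, 0.1973, 1.3433)
step 16: x0=(-0.8233, -0.6065, 1.1760) x1=(0.7385, -0.5403, 0.2181) x2=(-0.4298, 0.1457, 0.6766) x3=(0.9816, 1.2962, 1.4033) x4=(0.1605, 0.1986, 1.3462)
step 17: x0=(-0.8151, -0.6201, 1.1747) x1=(0.7228, -0.5337, 0.2154) x2=(-0.4149, 0.1571, 0.6963) x3=(0.9736, 1.2877, 1.4047) x4=(0.1551, 0.1998, 1.3490)
step 18: x0=(-0.8066, -0.6334, 1.1731) x1=(0.7071, -0.5269, 0.2127) x2=(-0.4007, 0.1679, 0.7155) x3=(0.9656, 1.2791, 1.4060) x4=(0.1502, 0.2010, 1.3525)
step 19: x0=(-0.7978, -0.6462, 1.1714) x1=(0.6912, -0.5201, 0.2101) x2=(-0.3880, 0.1780, 0.7335) x3=(0.9575, 1.2704, 1.4074) x4=(0.1468, 0.2022, 1.3575)
step 20: x0=(-0.7888, -0.6587, 1.1695) x1=(0.6752, -0.5133, 0.2076) x2=(-0.3779, 0.1876, 0.7489) x3=(0.9492, 1.2615, 1.4087) x4=(0.1460, 0.2035, 1.3654)
step 21: x0=(-0.7795, -0.6707, 1.1675) x1=(0.6591, -0.5063, 0.2052) x2=(-0.3711, 0.1964, 0.7606) x3=(0.9409, 1.2525, 1.4100) x4=(0.1487, 0.2049, 1.3775)
step 22: x0=(-0.7699, -0.6823, 1.1653) x1=(0.6429, -0.4993, 0.2029) x2=(-0.3680, 0.2046, 0.7683) x3=(0.9325, 1.2434, 1.4113) x4=(0.1553, 0.2062, 1.3940)
step 23: x0=(-0.7601, -0.6935, 1.1630) x1=(0.6267, -0.4922, 0.2007) x2=(-0.3678, 0.2123, 0.7729) x3=(0.9239, 1.2341, 1.4126) x4=(0.1648, 0.2076, 1.4139)
step 24: x0=(-0.7500, -0.7043, 1.1606) x1=(0.6103, -0.4850, 0.1986) x2=(-0.3694, 0.2194, 0.7755) x3=(0.9152, 1.2246, 1.4139) x4=(0.1763, 0.2089, 1.4361)
step 25: x0=(-0.7397, -0.7147, 1.1581) x1=(0.5938, -0.4778, 0.1965) x2=(-0.3719, 0.2261, 0.7772) x3=(0.9064, 1.2150, 1.4152) x4=(0.1888, 0.2103, 1.4592)
step 26: x0=(-0.7293, -0.7248, 1.1554) x1=(0.5772, -0.4705, 0.1946) x2=(-0.3746, 0.2322, 0.7789) x3=(0.8974, 1.2051, 1.4164) x4=(0.2015, 0.2117, 1.4825)
step 27: x0=(-0.7186, -0.7345, 1.1527) x1=(0.5605, -0.4630, 0.1928) x2=(-0.3772, 0.2378, 0.7807) x3=(0.8882, 1.1950, 1.4177) x4=(0.2142, 0.2133, 1.5054)
step 28: x0=(-0.7078, -0.7439, 1.1498) x1=(0.5436, -0.4555, 0.1911) x2=(-0.3795, 0.2428, 0.7831) x3=(0.8788, 1.1847, 1.4190) x4=(0.2267, 0.2150, 1.5279)
step 29: x0=(-0.6967, -0.7529, 1.1468) x1=(0.5267, -0.4480, 0.1895) x2=(-0.3814, 0.2473, 0.7860) x3=(0.8693, 1.1740, 1.4203) x4=(0.2389, 0.2170, 1.5497)
step 30: x0=(-0.6856, -0.7616, 1.1438) x1=(0.5096, -0.4403, 0.1881) x2=(-0.3829, 0.2513, 0.7894) x3=(0.8595, 1.1631, 1.4216) x4=(0.2508, 0.2191, 1.5709)

pair (2,4), distance 0.8068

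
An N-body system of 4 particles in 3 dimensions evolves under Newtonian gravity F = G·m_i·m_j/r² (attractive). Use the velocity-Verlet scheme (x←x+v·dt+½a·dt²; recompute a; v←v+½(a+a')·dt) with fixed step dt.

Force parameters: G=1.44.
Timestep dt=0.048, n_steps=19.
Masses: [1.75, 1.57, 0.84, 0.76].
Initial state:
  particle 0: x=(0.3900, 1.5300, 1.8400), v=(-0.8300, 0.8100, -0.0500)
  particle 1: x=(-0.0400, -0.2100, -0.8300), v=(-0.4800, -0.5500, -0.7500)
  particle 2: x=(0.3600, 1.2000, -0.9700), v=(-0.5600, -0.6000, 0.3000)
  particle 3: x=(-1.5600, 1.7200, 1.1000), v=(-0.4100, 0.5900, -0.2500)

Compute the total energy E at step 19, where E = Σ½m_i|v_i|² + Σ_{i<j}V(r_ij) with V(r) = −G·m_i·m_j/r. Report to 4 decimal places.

step 0: x0=(0.3900, 1.5300, 1.8400) x1=(-0.0400, -0.2100, -0.8300) x2=(0.3600, 1.2000, -0.9700) x3=(-1.5600, 1.7200, 1.1000)
step 1: x0=(0.3499, 1.5687, 1.8371) x1=(-0.0629, -0.2356, -0.8657) x2=(0.3327, 1.1701, -0.9550) x3=(-1.5788, 1.7481, 1.0879)
step 2: x0=(0.3091, 1.6072, 1.8333) x1=(-0.0855, -0.2594, -0.9010) x2=(0.3045, 1.1381, -0.9389) x3=(-1.5959, 1.7756, 1.0758)
step 3: x0=(0.2678, 1.6454, 1.8285) x1=(-0.1078, -0.2815, -0.9357) x2=(0.2755, 1.1038, -0.9219) x3=(-1.6113, 1.8027, 1.0636)
step 4: x0=(0.2258, 1.6834, 1.8227) x1=(-0.1298, -0.3019, -0.9698) x2=(0.2456, 1.0674, -0.9038) x3=(-1.6249, 1.8292, 1.0514)
step 5: x0=(0.1832, 1.7210, 1.8161) x1=(-0.1514, -0.3205, -1.0033) x2=(0.2148, 1.0287, -0.8850) x3=(-1.6367, 1.8552, 1.0392)
step 6: x0=(0.1400, 1.7584, 1.8084) x1=(-0.1728, -0.3374, -1.0361) x2=(0.1830, 0.9877, -0.8654) x3=(-1.6467, 1.8807, 1.0271)
step 7: x0=(0.0961, 1.7954, 1.7999) x1=(-0.1938, -0.3524, -1.0683) x2=(0.1504, 0.9445, -0.8453) x3=(-1.6549, 1.9057, 1.0150)
step 8: x0=(0.0516, 1.8322, 1.7904) x1=(-0.2145, -0.3656, -1.0998) x2=(0.1168, 0.8989, -0.8246) x3=(-1.6613, 1.9302, 1.0031)
step 9: x0=(0.0065, 1.8686, 1.7799) x1=(-0.2349, -0.3769, -1.1304) x2=(0.0822, 0.8509, -0.8037) x3=(-1.6657, 1.9542, 0.9913)
step 10: x0=(-0.0393, 1.9047, 1.7685) x1=(-0.2550, -0.3862, -1.1602) x2=(0.0467, 0.8005, -0.7825) x3=(-1.6682, 1.9776, 0.9798)
step 11: x0=(-0.0859, 1.9404, 1.7561) x1=(-0.2747, -0.3936, -1.1890) x2=(0.0101, 0.7476, -0.7614) x3=(-1.6687, 2.0006, 0.9685)
step 12: x0=(-0.1331, 1.9758, 1.7428) x1=(-0.2941, -0.3990, -1.2168) x2=(-0.0274, 0.6922, -0.7406) x3=(-1.6671, 2.0230, 0.9575)
step 13: x0=(-0.1812, 2.0108, 1.7285) x1=(-0.3131, -0.4023, -1.2433) x2=(-0.0659, 0.6341, -0.7202) x3=(-1.6634, 2.0448, 0.9469)
step 14: x0=(-0.2300, 2.0454, 1.7131) x1=(-0.3318, -0.4035, -1.2686) x2=(-0.1054, 0.5733, -0.7006) x3=(-1.6574, 2.0662, 0.9368)
step 15: x0=(-0.2796, 2.0797, 1.6968) x1=(-0.3501, -0.4025, -1.2925) x2=(-0.1459, 0.5098, -0.6821) x3=(-1.6492, 2.0870, 0.9273)
step 16: x0=(-0.3302, 2.1135, 1.6794) x1=(-0.3680, -0.3993, -1.3147) x2=(-0.1874, 0.4435, -0.6651) x3=(-1.6386, 2.1073, 0.9184)
step 17: x0=(-0.3816, 2.1470, 1.6609) x1=(-0.3857, -0.3939, -1.3350) x2=(-0.2299, 0.3742, -0.6501) x3=(-1.6254, 2.1271, 0.9104)
step 18: x0=(-0.4341, 2.1800, 1.6413) x1=(-0.4030, -0.3862, -1.3532) x2=(-0.2733, 0.3021, -0.6374) x3=(-1.6096, 2.1465, 0.9033)
step 19: x0=(-0.4877, 2.2125, 1.6205) x1=(-0.4200, -0.3762, -1.3691) x2=(-0.3175, 0.2270, -0.6278) x3=(-1.5909, 2.1653, 0.8973)
step 0 velocities: v0=(-0.8300, 0.8100, -0.0500) v1=(-0.4800, -0.5500, -0.7500) v2=(-0.5600, -0.6000, 0.3000) v3=(-0.4100, 0.5900, -0.2500)
step 0: KE=2.5796, PE=-5.0530, E=-2.4734
step 19 velocities: v0=(-1.1282, 0.6730, -0.4470) v1=(-0.3522, 0.2319, -0.3017) v2=(-0.9304, -1.5939, 0.1623) v3=(0.4220, 0.3887, -0.1099)
step 19: KE=3.4671, PE=-5.9399, E=-2.4728

-2.4728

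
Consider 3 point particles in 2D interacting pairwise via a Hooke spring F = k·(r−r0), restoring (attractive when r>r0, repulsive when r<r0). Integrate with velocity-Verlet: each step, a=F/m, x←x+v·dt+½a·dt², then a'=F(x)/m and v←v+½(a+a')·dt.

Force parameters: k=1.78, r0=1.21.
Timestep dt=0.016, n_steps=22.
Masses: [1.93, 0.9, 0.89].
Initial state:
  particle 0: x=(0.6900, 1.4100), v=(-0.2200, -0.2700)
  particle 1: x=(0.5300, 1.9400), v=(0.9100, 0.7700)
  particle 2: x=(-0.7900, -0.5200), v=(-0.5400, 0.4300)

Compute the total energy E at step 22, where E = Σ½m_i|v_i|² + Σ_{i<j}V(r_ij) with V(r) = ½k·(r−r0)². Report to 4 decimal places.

step 0: x0=(0.6900, 1.4100) x1=(0.5300, 1.9400) x2=(-0.7900, -0.5200)
step 1: x0=(0.6864, 1.4055) x1=(0.5443, 1.9521) x2=(-0.7983, -0.5125)
step 2: x0=(0.6827, 1.4006) x1=(0.5582, 1.9639) x2=(-0.8057, -0.5038)
step 3: x0=(0.6788, 1.3954) x1=(0.5716, 1.9752) x2=(-0.8125, -0.4939)
step 4: x0=(0.6748, 1.3897) x1=(0.5845, 1.9861) x2=(-0.8184, -0.4828)
step 5: x0=(0.6706, 1.3838) x1=(0.5970, 1.9966) x2=(-0.8235, -0.4705)
step 6: x0=(0.6663, 1.3774) x1=(0.6090, 2.0067) x2=(-0.8278, -0.4570)
step 7: x0=(0.6618, 1.3707) x1=(0.6206, 2.0164) x2=(-0.8314, -0.4423)
step 8: x0=(0.6572, 1.3637) x1=(0.6317, 2.0256) x2=(-0.8341, -0.4265)
step 9: x0=(0.6524, 1.3564) x1=(0.6424, 2.0344) x2=(-0.8361, -0.4094)
step 10: x0=(0.6474, 1.3487) x1=(0.6527, 2.0428) x2=(-0.8372, -0.3912)
step 11: x0=(0.6423, 1.3407) x1=(0.6625, 2.0507) x2=(-0.8375, -0.3719)
step 12: x0=(0.6370, 1.3324) x1=(0.6719, 2.0581) x2=(-0.8371, -0.3515)
step 13: x0=(0.6315, 1.3238) x1=(0.6809, 2.0651) x2=(-0.8359, -0.3300)
step 14: x0=(0.6258, 1.3149) x1=(0.6895, 2.0716) x2=(-0.8338, -0.3073)
step 15: x0=(0.6200, 1.3058) x1=(0.6976, 2.0777) x2=(-0.8310, -0.2836)
step 16: x0=(0.6141, 1.2963) x1=(0.7053, 2.0833) x2=(-0.8274, -0.2589)
step 17: x0=(0.6080, 1.2866) x1=(0.7126, 2.0885) x2=(-0.8231, -0.2331)
step 18: x0=(0.6017, 1.2767) x1=(0.7195, 2.0931) x2=(-0.8180, -0.2064)
step 19: x0=(0.5953, 1.2666) x1=(0.7260, 2.0974) x2=(-0.8122, -0.1786)
step 20: x0=(0.5887, 1.2562) x1=(0.7320, 2.1011) x2=(-0.8056, -0.1500)
step 21: x0=(0.5820, 1.2456) x1=(0.7377, 2.1044) x2=(-0.7983, -0.1203)
step 22: x0=(0.5751, 1.2348) x1=(0.7430, 2.1073) x2=(-0.7904, -0.0899)
step 0 velocities: v0=(-0.2200, -0.2700) v1=(0.9100, 0.7700) v2=(-0.5400, 0.4300)
step 0: KE=0.9685, PE=3.9395, E=4.9081
step 22 velocities: v0=(-0.4322, -0.6805) v1=(0.3167, 0.1640) v2=(0.5200, 1.9331)
step 22: KE=2.4675, PE=2.4400, E=4.9076

4.9076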